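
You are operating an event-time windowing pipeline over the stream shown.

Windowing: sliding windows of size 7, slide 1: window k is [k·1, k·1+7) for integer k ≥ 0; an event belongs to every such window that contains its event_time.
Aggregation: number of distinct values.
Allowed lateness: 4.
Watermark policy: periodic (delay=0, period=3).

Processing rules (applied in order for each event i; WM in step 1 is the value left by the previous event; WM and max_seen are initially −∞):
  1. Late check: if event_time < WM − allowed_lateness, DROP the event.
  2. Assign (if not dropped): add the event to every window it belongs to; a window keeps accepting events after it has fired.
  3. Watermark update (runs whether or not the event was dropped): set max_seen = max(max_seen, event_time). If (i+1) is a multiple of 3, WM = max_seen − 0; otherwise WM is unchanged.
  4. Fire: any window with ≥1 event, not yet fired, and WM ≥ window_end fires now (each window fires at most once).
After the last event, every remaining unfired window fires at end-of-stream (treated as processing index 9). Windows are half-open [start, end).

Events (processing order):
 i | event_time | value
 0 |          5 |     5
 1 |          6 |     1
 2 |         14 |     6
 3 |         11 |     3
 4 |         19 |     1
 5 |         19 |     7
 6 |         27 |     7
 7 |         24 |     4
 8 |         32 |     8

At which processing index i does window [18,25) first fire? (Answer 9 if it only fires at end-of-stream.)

i=0 t=5 v=5: → [5,12),[4,11),[3,10),[2,9),[1,8),[0,7); WM=−∞
i=1 t=6 v=1: → [6,13),[5,12),[4,11),[3,10),[2,9),[1,8),[0,7); WM=−∞
i=2 t=14 v=6: → [14,21),[13,20),[12,19),[11,18),[10,17),[9,16),[8,15); WM=14; [0,7) fires=2 [1,8) fires=2 [2,9) fires=2 [3,10) fires=2 [4,11) fires=2 [5,12) fires=2 [6,13) fires=1
i=3 t=11 v=3: → [11,18),[10,17),[9,16),[8,15),[7,14),[6,13),[5,12); WM=14; [7,14) fires=1
i=4 t=19 v=1: → [19,26),[18,25),[17,24),[16,23),[15,22),[14,21),[13,20); WM=14
i=5 t=19 v=7: → [19,26),[18,25),[17,24),[16,23),[15,22),[14,21),[13,20); WM=19; [8,15) fires=2 [9,16) fires=2 [10,17) fires=2 [11,18) fires=2 [12,19) fires=1
i=6 t=27 v=7: → [27,34),[26,33),[25,32),[24,31),[23,30),[22,29),[21,28); WM=19
i=7 t=24 v=4: → [24,31),[23,30),[22,29),[21,28),[20,27),[19,26),[18,25); WM=19
i=8 t=32 v=8: → [32,39),[31,38),[30,37),[29,36),[28,35),[27,34),[26,33); WM=32; [13,20) fires=3 [14,21) fires=3 [15,22) fires=2 [16,23) fires=2 [17,24) fires=2 [18,25) fires=3 [19,26) fires=3 [20,27) fires=1 [21,28) fires=2 [22,29) fires=2 [23,30) fires=2 [24,31) fires=2 [25,32) fires=1

8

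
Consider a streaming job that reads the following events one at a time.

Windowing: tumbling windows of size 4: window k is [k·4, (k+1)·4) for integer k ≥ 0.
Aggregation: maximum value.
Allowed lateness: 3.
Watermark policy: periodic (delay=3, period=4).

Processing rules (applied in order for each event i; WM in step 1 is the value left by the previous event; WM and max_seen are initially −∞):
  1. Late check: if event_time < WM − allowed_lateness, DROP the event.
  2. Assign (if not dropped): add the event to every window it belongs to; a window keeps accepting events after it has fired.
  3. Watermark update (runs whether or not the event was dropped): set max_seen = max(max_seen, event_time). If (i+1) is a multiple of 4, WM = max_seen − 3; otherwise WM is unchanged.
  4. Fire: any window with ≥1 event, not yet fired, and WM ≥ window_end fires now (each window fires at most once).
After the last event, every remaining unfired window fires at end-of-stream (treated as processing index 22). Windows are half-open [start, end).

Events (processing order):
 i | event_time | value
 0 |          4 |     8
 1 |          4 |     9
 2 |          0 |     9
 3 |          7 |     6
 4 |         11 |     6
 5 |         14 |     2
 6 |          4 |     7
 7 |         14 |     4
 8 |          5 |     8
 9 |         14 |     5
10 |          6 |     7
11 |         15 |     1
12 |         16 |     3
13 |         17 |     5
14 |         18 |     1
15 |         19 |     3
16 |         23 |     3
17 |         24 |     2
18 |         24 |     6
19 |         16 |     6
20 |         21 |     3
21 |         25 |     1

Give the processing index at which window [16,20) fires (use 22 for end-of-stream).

19

i=0 t=4 v=8: → [4,8); WM=−∞
i=1 t=4 v=9: → [4,8); WM=−∞
i=2 t=0 v=9: → [0,4); WM=−∞
i=3 t=7 v=6: → [4,8); WM=4; [0,4) fires=9
i=4 t=11 v=6: → [8,12); WM=4
i=5 t=14 v=2: → [12,16); WM=4
i=6 t=4 v=7: → [4,8); WM=4
i=7 t=14 v=4: → [12,16); WM=11; [4,8) fires=9
i=8 t=5 v=8: DROP (t<11-3); WM=11
i=9 t=14 v=5: → [12,16); WM=11
i=10 t=6 v=7: DROP (t<11-3); WM=11
i=11 t=15 v=1: → [12,16); WM=12; [8,12) fires=6
i=12 t=16 v=3: → [16,20); WM=12
i=13 t=17 v=5: → [16,20); WM=12
i=14 t=18 v=1: → [16,20); WM=12
i=15 t=19 v=3: → [16,20); WM=16; [12,16) fires=5
i=16 t=23 v=3: → [20,24); WM=16
i=17 t=24 v=2: → [24,28); WM=16
i=18 t=24 v=6: → [24,28); WM=16
i=19 t=16 v=6: → [16,20); WM=21; [16,20) fires=6
i=20 t=21 v=3: → [20,24); WM=21
i=21 t=25 v=1: → [24,28); WM=21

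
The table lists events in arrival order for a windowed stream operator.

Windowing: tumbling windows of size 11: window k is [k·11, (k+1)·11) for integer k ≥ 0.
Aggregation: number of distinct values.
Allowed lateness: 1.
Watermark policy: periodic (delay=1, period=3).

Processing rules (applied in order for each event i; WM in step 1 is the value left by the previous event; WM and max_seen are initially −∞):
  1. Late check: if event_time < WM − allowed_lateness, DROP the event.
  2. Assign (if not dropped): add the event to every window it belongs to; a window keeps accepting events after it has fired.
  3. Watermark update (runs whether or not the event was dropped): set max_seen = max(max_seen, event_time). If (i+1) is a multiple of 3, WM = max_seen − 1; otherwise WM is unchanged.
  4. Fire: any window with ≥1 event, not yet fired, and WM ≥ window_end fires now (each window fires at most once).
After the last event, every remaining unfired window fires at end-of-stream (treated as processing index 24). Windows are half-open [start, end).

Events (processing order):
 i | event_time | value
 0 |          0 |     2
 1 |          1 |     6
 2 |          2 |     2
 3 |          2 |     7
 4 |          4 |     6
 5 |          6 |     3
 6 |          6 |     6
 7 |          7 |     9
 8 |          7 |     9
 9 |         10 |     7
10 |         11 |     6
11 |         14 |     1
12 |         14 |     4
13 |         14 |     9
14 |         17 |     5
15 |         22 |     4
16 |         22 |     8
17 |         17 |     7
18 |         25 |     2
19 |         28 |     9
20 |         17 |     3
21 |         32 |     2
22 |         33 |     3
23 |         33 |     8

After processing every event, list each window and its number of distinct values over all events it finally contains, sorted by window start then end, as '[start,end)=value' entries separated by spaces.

i=0 t=0 v=2: → [0,11); WM=−∞
i=1 t=1 v=6: → [0,11); WM=−∞
i=2 t=2 v=2: → [0,11); WM=1
i=3 t=2 v=7: → [0,11); WM=1
i=4 t=4 v=6: → [0,11); WM=1
i=5 t=6 v=3: → [0,11); WM=5
i=6 t=6 v=6: → [0,11); WM=5
i=7 t=7 v=9: → [0,11); WM=5
i=8 t=7 v=9: → [0,11); WM=6
i=9 t=10 v=7: → [0,11); WM=6
i=10 t=11 v=6: → [11,22); WM=6
i=11 t=14 v=1: → [11,22); WM=13; [0,11) fires=5
i=12 t=14 v=4: → [11,22); WM=13
i=13 t=14 v=9: → [11,22); WM=13
i=14 t=17 v=5: → [11,22); WM=16
i=15 t=22 v=4: → [22,33); WM=16
i=16 t=22 v=8: → [22,33); WM=16
i=17 t=17 v=7: → [11,22); WM=21
i=18 t=25 v=2: → [22,33); WM=21
i=19 t=28 v=9: → [22,33); WM=21
i=20 t=17 v=3: DROP (t<21-1); WM=27; [11,22) fires=6
i=21 t=32 v=2: → [22,33); WM=27
i=22 t=33 v=3: → [33,44); WM=27
i=23 t=33 v=8: → [33,44); WM=32

[0,11)=5 [11,22)=6 [22,33)=4 [33,44)=2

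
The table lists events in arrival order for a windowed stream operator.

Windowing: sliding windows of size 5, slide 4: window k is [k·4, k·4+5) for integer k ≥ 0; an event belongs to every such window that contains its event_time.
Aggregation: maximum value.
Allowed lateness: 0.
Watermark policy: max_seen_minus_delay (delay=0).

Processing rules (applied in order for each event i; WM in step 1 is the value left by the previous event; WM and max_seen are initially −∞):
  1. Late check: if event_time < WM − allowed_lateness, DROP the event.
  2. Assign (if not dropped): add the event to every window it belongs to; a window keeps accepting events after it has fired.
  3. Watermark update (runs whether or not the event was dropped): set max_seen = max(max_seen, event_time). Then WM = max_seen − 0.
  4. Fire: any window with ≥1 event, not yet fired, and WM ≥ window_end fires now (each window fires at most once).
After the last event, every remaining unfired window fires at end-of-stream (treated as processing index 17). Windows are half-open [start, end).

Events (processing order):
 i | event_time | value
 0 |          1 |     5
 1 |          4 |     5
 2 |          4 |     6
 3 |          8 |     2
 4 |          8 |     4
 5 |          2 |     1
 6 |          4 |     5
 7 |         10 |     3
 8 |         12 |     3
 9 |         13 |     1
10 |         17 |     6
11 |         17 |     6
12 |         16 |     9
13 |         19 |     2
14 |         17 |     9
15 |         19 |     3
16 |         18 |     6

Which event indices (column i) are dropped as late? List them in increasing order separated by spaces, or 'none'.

5 6 12 14 16

i=0 t=1 v=5: → [0,5); WM=1
i=1 t=4 v=5: → [4,9),[0,5); WM=4
i=2 t=4 v=6: → [4,9),[0,5); WM=4
i=3 t=8 v=2: → [8,13),[4,9); WM=8; [0,5) fires=6
i=4 t=8 v=4: → [8,13),[4,9); WM=8
i=5 t=2 v=1: DROP (t<8-0); WM=8
i=6 t=4 v=5: DROP (t<8-0); WM=8
i=7 t=10 v=3: → [8,13); WM=10; [4,9) fires=6
i=8 t=12 v=3: → [12,17),[8,13); WM=12
i=9 t=13 v=1: → [12,17); WM=13; [8,13) fires=4
i=10 t=17 v=6: → [16,21); WM=17; [12,17) fires=3
i=11 t=17 v=6: → [16,21); WM=17
i=12 t=16 v=9: DROP (t<17-0); WM=17
i=13 t=19 v=2: → [16,21); WM=19
i=14 t=17 v=9: DROP (t<19-0); WM=19
i=15 t=19 v=3: → [16,21); WM=19
i=16 t=18 v=6: DROP (t<19-0); WM=19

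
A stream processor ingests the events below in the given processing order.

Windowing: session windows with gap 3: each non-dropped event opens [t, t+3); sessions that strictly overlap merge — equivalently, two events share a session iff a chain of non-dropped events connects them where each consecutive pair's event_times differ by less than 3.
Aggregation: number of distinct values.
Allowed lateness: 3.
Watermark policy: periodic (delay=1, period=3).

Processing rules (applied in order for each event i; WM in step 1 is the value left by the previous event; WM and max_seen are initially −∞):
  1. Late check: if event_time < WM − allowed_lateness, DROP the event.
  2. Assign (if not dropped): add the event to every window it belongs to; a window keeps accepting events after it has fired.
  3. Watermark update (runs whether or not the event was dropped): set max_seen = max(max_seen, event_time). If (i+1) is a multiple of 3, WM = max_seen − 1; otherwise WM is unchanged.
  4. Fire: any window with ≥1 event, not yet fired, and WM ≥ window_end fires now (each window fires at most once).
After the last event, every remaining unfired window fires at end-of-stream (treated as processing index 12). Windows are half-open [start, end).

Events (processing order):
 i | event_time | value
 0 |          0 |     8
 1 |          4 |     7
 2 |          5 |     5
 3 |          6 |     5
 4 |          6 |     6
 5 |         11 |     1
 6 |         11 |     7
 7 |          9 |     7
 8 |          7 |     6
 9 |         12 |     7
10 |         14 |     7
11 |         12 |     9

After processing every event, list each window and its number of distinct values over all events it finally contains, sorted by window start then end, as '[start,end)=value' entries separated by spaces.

[0,3)=1 [4,17)=5

i=0 t=0 v=8: → [0,3); WM=−∞
i=1 t=4 v=7: → [4,7); WM=−∞
i=2 t=5 v=5: → [4,8); WM=4
i=3 t=6 v=5: → [4,9); WM=4
i=4 t=6 v=6: → [4,9); WM=4
i=5 t=11 v=1: → [11,14); WM=10
i=6 t=11 v=7: → [11,14); WM=10
i=7 t=9 v=7: → [9,14); WM=10
i=8 t=7 v=6: → [4,14); WM=10
i=9 t=12 v=7: → [4,15); WM=10
i=10 t=14 v=7: → [4,17); WM=10
i=11 t=12 v=9: → [4,17); WM=13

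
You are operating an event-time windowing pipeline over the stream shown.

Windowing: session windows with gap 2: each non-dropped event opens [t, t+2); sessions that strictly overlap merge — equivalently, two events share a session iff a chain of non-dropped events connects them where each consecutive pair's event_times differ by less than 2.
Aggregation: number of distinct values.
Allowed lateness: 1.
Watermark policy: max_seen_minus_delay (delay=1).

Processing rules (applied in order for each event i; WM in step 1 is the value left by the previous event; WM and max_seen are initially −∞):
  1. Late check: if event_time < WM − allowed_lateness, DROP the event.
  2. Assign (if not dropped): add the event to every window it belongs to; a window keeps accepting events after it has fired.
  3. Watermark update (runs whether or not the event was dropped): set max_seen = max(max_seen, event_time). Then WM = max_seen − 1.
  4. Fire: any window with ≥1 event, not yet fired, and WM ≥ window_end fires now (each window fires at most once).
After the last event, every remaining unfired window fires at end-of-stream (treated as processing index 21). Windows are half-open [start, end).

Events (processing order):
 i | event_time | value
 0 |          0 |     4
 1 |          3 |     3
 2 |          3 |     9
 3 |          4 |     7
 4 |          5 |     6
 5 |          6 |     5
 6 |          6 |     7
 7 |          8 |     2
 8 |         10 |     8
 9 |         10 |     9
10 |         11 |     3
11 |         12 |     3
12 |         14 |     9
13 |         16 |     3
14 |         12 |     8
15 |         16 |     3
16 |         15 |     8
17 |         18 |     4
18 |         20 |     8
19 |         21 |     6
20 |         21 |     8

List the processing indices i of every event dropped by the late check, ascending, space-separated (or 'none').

14

i=0 t=0 v=4: → [0,2); WM=-1
i=1 t=3 v=3: → [3,5); WM=2
i=2 t=3 v=9: → [3,5); WM=2
i=3 t=4 v=7: → [3,6); WM=3
i=4 t=5 v=6: → [3,7); WM=4
i=5 t=6 v=5: → [3,8); WM=5
i=6 t=6 v=7: → [3,8); WM=5
i=7 t=8 v=2: → [8,10); WM=7
i=8 t=10 v=8: → [10,12); WM=9
i=9 t=10 v=9: → [10,12); WM=9
i=10 t=11 v=3: → [10,13); WM=10
i=11 t=12 v=3: → [10,14); WM=11
i=12 t=14 v=9: → [14,16); WM=13
i=13 t=16 v=3: → [16,18); WM=15
i=14 t=12 v=8: DROP (t<15-1); WM=15
i=15 t=16 v=3: → [16,18); WM=15
i=16 t=15 v=8: → [14,18); WM=15
i=17 t=18 v=4: → [18,20); WM=17
i=18 t=20 v=8: → [20,22); WM=19
i=19 t=21 v=6: → [20,23); WM=20
i=20 t=21 v=8: → [20,23); WM=20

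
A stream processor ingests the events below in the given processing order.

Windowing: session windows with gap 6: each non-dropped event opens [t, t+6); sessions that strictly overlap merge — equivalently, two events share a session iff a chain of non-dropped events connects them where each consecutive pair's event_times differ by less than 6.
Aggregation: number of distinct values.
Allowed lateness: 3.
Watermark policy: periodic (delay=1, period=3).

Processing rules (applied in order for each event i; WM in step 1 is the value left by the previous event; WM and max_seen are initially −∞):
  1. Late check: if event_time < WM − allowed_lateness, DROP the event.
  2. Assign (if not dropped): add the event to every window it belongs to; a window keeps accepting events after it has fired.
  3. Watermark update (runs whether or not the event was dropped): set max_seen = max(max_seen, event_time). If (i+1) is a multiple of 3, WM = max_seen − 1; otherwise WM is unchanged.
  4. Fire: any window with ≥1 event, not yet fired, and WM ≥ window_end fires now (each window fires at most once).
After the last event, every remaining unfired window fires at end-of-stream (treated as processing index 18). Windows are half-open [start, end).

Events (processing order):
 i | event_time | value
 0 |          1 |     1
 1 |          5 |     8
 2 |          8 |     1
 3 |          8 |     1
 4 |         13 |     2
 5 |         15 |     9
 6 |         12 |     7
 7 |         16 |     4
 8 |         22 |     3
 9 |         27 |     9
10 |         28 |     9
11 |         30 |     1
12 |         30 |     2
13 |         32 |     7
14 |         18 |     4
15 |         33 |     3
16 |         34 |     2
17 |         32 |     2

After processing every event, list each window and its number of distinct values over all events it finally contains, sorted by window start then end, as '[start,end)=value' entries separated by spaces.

[1,22)=6 [22,40)=5

i=0 t=1 v=1: → [1,7); WM=−∞
i=1 t=5 v=8: → [1,11); WM=−∞
i=2 t=8 v=1: → [1,14); WM=7
i=3 t=8 v=1: → [1,14); WM=7
i=4 t=13 v=2: → [1,19); WM=7
i=5 t=15 v=9: → [1,21); WM=14
i=6 t=12 v=7: → [1,21); WM=14
i=7 t=16 v=4: → [1,22); WM=14
i=8 t=22 v=3: → [22,28); WM=21
i=9 t=27 v=9: → [22,33); WM=21
i=10 t=28 v=9: → [22,34); WM=21
i=11 t=30 v=1: → [22,36); WM=29
i=12 t=30 v=2: → [22,36); WM=29
i=13 t=32 v=7: → [22,38); WM=29
i=14 t=18 v=4: DROP (t<29-3); WM=31
i=15 t=33 v=3: → [22,39); WM=31
i=16 t=34 v=2: → [22,40); WM=31
i=17 t=32 v=2: → [22,40); WM=33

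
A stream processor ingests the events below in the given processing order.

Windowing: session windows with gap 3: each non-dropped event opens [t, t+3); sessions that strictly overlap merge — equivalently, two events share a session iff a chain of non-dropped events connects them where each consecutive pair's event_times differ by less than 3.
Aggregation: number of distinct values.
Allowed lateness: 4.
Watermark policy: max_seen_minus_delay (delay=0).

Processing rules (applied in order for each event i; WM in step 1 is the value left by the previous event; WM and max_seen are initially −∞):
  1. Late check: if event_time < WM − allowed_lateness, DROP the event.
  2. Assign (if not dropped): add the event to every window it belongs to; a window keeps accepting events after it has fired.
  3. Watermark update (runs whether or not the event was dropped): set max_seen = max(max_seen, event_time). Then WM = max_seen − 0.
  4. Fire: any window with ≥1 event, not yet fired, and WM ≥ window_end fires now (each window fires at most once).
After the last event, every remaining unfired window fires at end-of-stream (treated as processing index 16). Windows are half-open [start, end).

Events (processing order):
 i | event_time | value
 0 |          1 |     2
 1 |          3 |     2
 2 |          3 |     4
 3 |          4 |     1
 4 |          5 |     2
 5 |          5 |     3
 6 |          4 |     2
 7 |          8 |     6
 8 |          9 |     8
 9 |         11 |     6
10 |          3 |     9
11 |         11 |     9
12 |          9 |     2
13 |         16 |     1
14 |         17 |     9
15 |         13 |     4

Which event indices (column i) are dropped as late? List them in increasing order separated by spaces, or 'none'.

i=0 t=1 v=2: → [1,4); WM=1
i=1 t=3 v=2: → [1,6); WM=3
i=2 t=3 v=4: → [1,6); WM=3
i=3 t=4 v=1: → [1,7); WM=4
i=4 t=5 v=2: → [1,8); WM=5
i=5 t=5 v=3: → [1,8); WM=5
i=6 t=4 v=2: → [1,8); WM=5
i=7 t=8 v=6: → [8,11); WM=8
i=8 t=9 v=8: → [8,12); WM=9
i=9 t=11 v=6: → [8,14); WM=11
i=10 t=3 v=9: DROP (t<11-4); WM=11
i=11 t=11 v=9: → [8,14); WM=11
i=12 t=9 v=2: → [8,14); WM=11
i=13 t=16 v=1: → [16,19); WM=16
i=14 t=17 v=9: → [16,20); WM=17
i=15 t=13 v=4: → [8,16); WM=17

10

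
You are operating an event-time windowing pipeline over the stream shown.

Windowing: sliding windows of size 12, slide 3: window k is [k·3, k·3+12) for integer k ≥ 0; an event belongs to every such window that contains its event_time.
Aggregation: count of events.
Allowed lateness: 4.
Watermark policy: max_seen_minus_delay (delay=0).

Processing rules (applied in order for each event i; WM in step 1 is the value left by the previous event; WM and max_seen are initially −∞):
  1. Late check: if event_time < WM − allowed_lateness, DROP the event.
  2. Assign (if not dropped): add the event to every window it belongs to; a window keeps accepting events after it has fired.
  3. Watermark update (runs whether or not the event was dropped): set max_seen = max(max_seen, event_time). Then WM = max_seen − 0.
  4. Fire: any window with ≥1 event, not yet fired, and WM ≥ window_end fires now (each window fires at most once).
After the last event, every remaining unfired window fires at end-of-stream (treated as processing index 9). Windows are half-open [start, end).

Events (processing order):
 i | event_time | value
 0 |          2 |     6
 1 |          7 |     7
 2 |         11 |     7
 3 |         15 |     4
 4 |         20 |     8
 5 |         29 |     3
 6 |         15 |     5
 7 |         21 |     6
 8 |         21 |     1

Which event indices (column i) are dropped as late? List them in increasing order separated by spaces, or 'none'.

6 7 8

i=0 t=2 v=6: → [0,12); WM=2
i=1 t=7 v=7: → [6,18),[3,15),[0,12); WM=7
i=2 t=11 v=7: → [9,21),[6,18),[3,15),[0,12); WM=11
i=3 t=15 v=4: → [15,27),[12,24),[9,21),[6,18); WM=15; [0,12) fires=3 [3,15) fires=2
i=4 t=20 v=8: → [18,30),[15,27),[12,24),[9,21); WM=20; [6,18) fires=3
i=5 t=29 v=3: → [27,39),[24,36),[21,33),[18,30); WM=29; [9,21) fires=3 [12,24) fires=2 [15,27) fires=2
i=6 t=15 v=5: DROP (t<29-4); WM=29
i=7 t=21 v=6: DROP (t<29-4); WM=29
i=8 t=21 v=1: DROP (t<29-4); WM=29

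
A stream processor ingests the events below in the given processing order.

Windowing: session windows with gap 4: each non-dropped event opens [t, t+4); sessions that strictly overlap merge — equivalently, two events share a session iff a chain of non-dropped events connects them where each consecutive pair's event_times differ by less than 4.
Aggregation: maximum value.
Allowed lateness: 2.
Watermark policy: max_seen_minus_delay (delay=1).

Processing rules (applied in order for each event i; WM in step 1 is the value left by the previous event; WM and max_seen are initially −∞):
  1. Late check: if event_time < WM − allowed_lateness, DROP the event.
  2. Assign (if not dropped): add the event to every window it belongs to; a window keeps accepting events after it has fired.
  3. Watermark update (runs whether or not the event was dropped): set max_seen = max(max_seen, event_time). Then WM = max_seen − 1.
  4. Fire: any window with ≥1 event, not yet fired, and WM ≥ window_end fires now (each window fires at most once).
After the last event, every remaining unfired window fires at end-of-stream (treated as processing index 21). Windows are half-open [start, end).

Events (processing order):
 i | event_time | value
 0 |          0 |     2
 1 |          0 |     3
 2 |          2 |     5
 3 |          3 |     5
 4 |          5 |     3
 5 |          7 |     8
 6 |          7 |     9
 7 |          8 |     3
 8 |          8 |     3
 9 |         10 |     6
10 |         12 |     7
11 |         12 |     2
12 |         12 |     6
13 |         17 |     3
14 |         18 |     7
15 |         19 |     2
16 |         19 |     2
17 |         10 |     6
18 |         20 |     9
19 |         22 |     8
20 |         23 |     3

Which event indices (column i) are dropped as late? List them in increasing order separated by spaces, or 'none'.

17

i=0 t=0 v=2: → [0,4); WM=-1
i=1 t=0 v=3: → [0,4); WM=-1
i=2 t=2 v=5: → [0,6); WM=1
i=3 t=3 v=5: → [0,7); WM=2
i=4 t=5 v=3: → [0,9); WM=4
i=5 t=7 v=8: → [0,11); WM=6
i=6 t=7 v=9: → [0,11); WM=6
i=7 t=8 v=3: → [0,12); WM=7
i=8 t=8 v=3: → [0,12); WM=7
i=9 t=10 v=6: → [0,14); WM=9
i=10 t=12 v=7: → [0,16); WM=11
i=11 t=12 v=2: → [0,16); WM=11
i=12 t=12 v=6: → [0,16); WM=11
i=13 t=17 v=3: → [17,21); WM=16
i=14 t=18 v=7: → [17,22); WM=17
i=15 t=19 v=2: → [17,23); WM=18
i=16 t=19 v=2: → [17,23); WM=18
i=17 t=10 v=6: DROP (t<18-2); WM=18
i=18 t=20 v=9: → [17,24); WM=19
i=19 t=22 v=8: → [17,26); WM=21
i=20 t=23 v=3: → [17,27); WM=22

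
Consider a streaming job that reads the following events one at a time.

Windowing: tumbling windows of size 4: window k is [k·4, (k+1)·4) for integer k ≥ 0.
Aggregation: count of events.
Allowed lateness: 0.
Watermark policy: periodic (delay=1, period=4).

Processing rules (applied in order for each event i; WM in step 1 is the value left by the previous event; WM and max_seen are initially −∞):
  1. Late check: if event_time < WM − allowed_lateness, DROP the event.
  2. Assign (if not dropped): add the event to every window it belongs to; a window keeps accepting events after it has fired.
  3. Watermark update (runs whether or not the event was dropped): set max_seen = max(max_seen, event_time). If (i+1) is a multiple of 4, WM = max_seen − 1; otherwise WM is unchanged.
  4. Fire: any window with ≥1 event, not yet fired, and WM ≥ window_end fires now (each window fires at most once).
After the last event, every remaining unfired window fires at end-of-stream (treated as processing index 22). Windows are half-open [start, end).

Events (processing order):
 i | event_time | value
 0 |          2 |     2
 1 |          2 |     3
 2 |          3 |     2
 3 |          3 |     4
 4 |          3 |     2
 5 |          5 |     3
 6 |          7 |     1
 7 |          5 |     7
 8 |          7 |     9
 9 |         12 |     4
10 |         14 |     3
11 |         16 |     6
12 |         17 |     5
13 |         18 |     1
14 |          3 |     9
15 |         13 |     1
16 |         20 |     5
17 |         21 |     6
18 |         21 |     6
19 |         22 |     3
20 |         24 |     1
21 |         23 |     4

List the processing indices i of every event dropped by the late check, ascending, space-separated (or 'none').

i=0 t=2 v=2: → [0,4); WM=−∞
i=1 t=2 v=3: → [0,4); WM=−∞
i=2 t=3 v=2: → [0,4); WM=−∞
i=3 t=3 v=4: → [0,4); WM=2
i=4 t=3 v=2: → [0,4); WM=2
i=5 t=5 v=3: → [4,8); WM=2
i=6 t=7 v=1: → [4,8); WM=2
i=7 t=5 v=7: → [4,8); WM=6; [0,4) fires=5
i=8 t=7 v=9: → [4,8); WM=6
i=9 t=12 v=4: → [12,16); WM=6
i=10 t=14 v=3: → [12,16); WM=6
i=11 t=16 v=6: → [16,20); WM=15; [4,8) fires=4
i=12 t=17 v=5: → [16,20); WM=15
i=13 t=18 v=1: → [16,20); WM=15
i=14 t=3 v=9: DROP (t<15-0); WM=15
i=15 t=13 v=1: DROP (t<15-0); WM=17; [12,16) fires=2
i=16 t=20 v=5: → [20,24); WM=17
i=17 t=21 v=6: → [20,24); WM=17
i=18 t=21 v=6: → [20,24); WM=17
i=19 t=22 v=3: → [20,24); WM=21; [16,20) fires=3
i=20 t=24 v=1: → [24,28); WM=21
i=21 t=23 v=4: → [20,24); WM=21

14 15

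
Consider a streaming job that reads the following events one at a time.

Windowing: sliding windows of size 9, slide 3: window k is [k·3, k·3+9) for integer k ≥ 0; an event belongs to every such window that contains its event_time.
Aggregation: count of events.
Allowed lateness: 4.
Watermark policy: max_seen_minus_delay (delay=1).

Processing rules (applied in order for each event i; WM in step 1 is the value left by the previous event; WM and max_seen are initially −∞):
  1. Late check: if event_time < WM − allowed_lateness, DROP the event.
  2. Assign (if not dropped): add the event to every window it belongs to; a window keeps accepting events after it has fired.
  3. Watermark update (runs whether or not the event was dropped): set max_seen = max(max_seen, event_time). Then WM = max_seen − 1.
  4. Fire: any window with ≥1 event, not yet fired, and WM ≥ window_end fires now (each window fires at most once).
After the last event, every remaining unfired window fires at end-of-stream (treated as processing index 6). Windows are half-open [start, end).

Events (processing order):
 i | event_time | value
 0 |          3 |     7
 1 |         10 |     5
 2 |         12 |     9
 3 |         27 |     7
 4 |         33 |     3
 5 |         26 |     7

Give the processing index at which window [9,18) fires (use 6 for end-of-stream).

i=0 t=3 v=7: → [3,12),[0,9); WM=2
i=1 t=10 v=5: → [9,18),[6,15),[3,12); WM=9; [0,9) fires=1
i=2 t=12 v=9: → [12,21),[9,18),[6,15); WM=11
i=3 t=27 v=7: → [27,36),[24,33),[21,30); WM=26; [3,12) fires=2 [6,15) fires=2 [9,18) fires=2 [12,21) fires=1
i=4 t=33 v=3: → [33,42),[30,39),[27,36); WM=32; [21,30) fires=1
i=5 t=26 v=7: DROP (t<32-4); WM=32

3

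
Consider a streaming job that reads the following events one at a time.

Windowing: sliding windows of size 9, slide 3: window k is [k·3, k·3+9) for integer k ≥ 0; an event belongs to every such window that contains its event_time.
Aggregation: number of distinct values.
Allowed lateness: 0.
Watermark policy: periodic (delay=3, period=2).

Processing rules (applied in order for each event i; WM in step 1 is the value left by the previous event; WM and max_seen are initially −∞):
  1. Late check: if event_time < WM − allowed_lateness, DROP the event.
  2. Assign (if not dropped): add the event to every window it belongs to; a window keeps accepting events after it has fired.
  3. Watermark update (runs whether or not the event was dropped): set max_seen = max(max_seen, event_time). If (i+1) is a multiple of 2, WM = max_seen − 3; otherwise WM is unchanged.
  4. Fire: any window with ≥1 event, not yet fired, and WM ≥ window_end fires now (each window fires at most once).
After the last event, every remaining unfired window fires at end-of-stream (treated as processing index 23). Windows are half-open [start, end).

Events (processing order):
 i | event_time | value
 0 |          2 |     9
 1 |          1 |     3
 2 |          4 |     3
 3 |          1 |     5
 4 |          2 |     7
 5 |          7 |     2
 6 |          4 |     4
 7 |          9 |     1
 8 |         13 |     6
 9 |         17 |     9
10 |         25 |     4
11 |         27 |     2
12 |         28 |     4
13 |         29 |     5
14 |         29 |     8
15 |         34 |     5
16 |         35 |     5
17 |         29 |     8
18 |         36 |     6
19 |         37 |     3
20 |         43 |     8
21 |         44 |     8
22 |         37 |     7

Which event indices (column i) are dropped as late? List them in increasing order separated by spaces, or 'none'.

17 22

i=0 t=2 v=9: → [0,9); WM=−∞
i=1 t=1 v=3: → [0,9); WM=-1
i=2 t=4 v=3: → [3,12),[0,9); WM=-1
i=3 t=1 v=5: → [0,9); WM=1
i=4 t=2 v=7: → [0,9); WM=1
i=5 t=7 v=2: → [6,15),[3,12),[0,9); WM=4
i=6 t=4 v=4: → [3,12),[0,9); WM=4
i=7 t=9 v=1: → [9,18),[6,15),[3,12); WM=6
i=8 t=13 v=6: → [12,21),[9,18),[6,15); WM=6
i=9 t=17 v=9: → [15,24),[12,21),[9,18); WM=14; [0,9) fires=6 [3,12) fires=4
i=10 t=25 v=4: → [24,33),[21,30),[18,27); WM=14
i=11 t=27 v=2: → [27,36),[24,33),[21,30); WM=24; [6,15) fires=3 [9,18) fires=3 [12,21) fires=2 [15,24) fires=1
i=12 t=28 v=4: → [27,36),[24,33),[21,30); WM=24
i=13 t=29 v=5: → [27,36),[24,33),[21,30); WM=26
i=14 t=29 v=8: → [27,36),[24,33),[21,30); WM=26
i=15 t=34 v=5: → [33,42),[30,39),[27,36); WM=31; [18,27) fires=1 [21,30) fires=4
i=16 t=35 v=5: → [33,42),[30,39),[27,36); WM=31
i=17 t=29 v=8: DROP (t<31-0); WM=32
i=18 t=36 v=6: → [36,45),[33,42),[30,39); WM=32
i=19 t=37 v=3: → [36,45),[33,42),[30,39); WM=34; [24,33) fires=4
i=20 t=43 v=8: → [42,51),[39,48),[36,45); WM=34
i=21 t=44 v=8: → [42,51),[39,48),[36,45); WM=41; [27,36) fires=4 [30,39) fires=3
i=22 t=37 v=7: DROP (t<41-0); WM=41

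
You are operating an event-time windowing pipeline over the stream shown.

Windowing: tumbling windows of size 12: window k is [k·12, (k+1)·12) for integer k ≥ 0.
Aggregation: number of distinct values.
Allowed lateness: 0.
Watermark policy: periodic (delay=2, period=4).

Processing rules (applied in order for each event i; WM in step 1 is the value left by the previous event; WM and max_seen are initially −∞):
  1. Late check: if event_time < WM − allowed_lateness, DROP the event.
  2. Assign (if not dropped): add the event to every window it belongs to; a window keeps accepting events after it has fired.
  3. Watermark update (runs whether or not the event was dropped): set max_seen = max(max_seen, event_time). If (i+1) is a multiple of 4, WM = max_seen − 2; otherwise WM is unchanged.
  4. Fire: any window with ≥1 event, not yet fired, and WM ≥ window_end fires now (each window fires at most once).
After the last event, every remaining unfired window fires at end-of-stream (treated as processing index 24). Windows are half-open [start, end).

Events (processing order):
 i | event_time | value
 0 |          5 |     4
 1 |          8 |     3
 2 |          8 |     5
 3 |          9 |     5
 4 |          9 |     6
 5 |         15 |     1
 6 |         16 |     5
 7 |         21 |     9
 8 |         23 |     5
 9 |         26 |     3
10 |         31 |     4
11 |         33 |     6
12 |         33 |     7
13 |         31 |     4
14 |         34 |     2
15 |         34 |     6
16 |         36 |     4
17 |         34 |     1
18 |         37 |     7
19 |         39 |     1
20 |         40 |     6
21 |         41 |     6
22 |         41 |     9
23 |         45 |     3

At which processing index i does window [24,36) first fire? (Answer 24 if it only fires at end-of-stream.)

i=0 t=5 v=4: → [0,12); WM=−∞
i=1 t=8 v=3: → [0,12); WM=−∞
i=2 t=8 v=5: → [0,12); WM=−∞
i=3 t=9 v=5: → [0,12); WM=7
i=4 t=9 v=6: → [0,12); WM=7
i=5 t=15 v=1: → [12,24); WM=7
i=6 t=16 v=5: → [12,24); WM=7
i=7 t=21 v=9: → [12,24); WM=19; [0,12) fires=4
i=8 t=23 v=5: → [12,24); WM=19
i=9 t=26 v=3: → [24,36); WM=19
i=10 t=31 v=4: → [24,36); WM=19
i=11 t=33 v=6: → [24,36); WM=31; [12,24) fires=3
i=12 t=33 v=7: → [24,36); WM=31
i=13 t=31 v=4: → [24,36); WM=31
i=14 t=34 v=2: → [24,36); WM=31
i=15 t=34 v=6: → [24,36); WM=32
i=16 t=36 v=4: → [36,48); WM=32
i=17 t=34 v=1: → [24,36); WM=32
i=18 t=37 v=7: → [36,48); WM=32
i=19 t=39 v=1: → [36,48); WM=37; [24,36) fires=6
i=20 t=40 v=6: → [36,48); WM=37
i=21 t=41 v=6: → [36,48); WM=37
i=22 t=41 v=9: → [36,48); WM=37
i=23 t=45 v=3: → [36,48); WM=43

19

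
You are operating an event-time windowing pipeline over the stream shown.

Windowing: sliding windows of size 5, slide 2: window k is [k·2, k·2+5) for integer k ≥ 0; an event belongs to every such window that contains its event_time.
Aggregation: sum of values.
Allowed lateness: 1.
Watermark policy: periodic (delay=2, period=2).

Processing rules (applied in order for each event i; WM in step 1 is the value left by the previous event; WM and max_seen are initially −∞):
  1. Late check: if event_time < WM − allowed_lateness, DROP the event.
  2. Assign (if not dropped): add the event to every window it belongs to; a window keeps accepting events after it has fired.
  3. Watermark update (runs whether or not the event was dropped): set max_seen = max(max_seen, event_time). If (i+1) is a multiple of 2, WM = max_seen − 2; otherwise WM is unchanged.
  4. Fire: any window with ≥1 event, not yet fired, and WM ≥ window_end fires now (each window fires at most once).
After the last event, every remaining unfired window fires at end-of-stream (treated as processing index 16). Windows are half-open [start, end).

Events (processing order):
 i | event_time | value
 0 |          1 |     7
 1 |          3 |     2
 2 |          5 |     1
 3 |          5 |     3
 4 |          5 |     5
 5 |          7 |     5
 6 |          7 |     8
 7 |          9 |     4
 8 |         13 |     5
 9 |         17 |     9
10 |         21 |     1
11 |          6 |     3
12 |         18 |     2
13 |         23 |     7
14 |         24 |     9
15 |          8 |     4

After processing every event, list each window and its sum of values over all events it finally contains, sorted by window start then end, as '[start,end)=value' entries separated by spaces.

i=0 t=1 v=7: → [0,5); WM=−∞
i=1 t=3 v=2: → [2,7),[0,5); WM=1
i=2 t=5 v=1: → [4,9),[2,7); WM=1
i=3 t=5 v=3: → [4,9),[2,7); WM=3
i=4 t=5 v=5: → [4,9),[2,7); WM=3
i=5 t=7 v=5: → [6,11),[4,9); WM=5; [0,5) fires=9
i=6 t=7 v=8: → [6,11),[4,9); WM=5
i=7 t=9 v=4: → [8,13),[6,11); WM=7; [2,7) fires=11
i=8 t=13 v=5: → [12,17),[10,15); WM=7
i=9 t=17 v=9: → [16,21),[14,19); WM=15; [4,9) fires=22 [6,11) fires=17 [8,13) fires=4 [10,15) fires=5
i=10 t=21 v=1: → [20,25),[18,23); WM=15
i=11 t=6 v=3: DROP (t<15-1); WM=19; [12,17) fires=5 [14,19) fires=9
i=12 t=18 v=2: → [18,23),[16,21),[14,19); WM=19
i=13 t=23 v=7: → [22,27),[20,25); WM=21; [16,21) fires=11
i=14 t=24 v=9: → [24,29),[22,27),[20,25); WM=21
i=15 t=8 v=4: DROP (t<21-1); WM=22

[0,5)=9 [2,7)=11 [4,9)=22 [6,11)=17 [8,13)=4 [10,15)=5 [12,17)=5 [14,19)=11 [16,21)=11 [18,23)=3 [20,25)=17 [22,27)=16 [24,29)=9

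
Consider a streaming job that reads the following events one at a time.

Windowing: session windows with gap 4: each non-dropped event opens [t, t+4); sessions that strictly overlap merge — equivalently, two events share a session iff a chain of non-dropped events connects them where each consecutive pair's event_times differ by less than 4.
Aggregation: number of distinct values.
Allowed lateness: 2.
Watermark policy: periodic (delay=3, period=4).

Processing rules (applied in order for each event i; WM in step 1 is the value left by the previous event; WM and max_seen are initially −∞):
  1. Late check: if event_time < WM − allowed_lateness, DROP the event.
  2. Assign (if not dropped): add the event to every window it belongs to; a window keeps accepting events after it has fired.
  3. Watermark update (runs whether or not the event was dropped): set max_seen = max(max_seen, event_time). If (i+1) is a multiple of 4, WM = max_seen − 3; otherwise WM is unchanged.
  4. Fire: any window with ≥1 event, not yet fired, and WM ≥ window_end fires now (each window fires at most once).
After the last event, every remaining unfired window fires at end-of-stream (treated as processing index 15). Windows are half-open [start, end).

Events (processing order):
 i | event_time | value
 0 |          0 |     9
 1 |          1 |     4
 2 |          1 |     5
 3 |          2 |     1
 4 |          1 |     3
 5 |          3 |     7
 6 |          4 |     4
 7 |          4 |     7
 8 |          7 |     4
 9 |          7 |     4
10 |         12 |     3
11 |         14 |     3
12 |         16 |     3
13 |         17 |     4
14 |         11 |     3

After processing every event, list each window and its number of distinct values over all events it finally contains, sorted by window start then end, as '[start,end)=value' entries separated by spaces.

[0,11)=6 [11,21)=2

i=0 t=0 v=9: → [0,4); WM=−∞
i=1 t=1 v=4: → [0,5); WM=−∞
i=2 t=1 v=5: → [0,5); WM=−∞
i=3 t=2 v=1: → [0,6); WM=-1
i=4 t=1 v=3: → [0,6); WM=-1
i=5 t=3 v=7: → [0,7); WM=-1
i=6 t=4 v=4: → [0,8); WM=-1
i=7 t=4 v=7: → [0,8); WM=1
i=8 t=7 v=4: → [0,11); WM=1
i=9 t=7 v=4: → [0,11); WM=1
i=10 t=12 v=3: → [12,16); WM=1
i=11 t=14 v=3: → [12,18); WM=11
i=12 t=16 v=3: → [12,20); WM=11
i=13 t=17 v=4: → [12,21); WM=11
i=14 t=11 v=3: → [11,21); WM=11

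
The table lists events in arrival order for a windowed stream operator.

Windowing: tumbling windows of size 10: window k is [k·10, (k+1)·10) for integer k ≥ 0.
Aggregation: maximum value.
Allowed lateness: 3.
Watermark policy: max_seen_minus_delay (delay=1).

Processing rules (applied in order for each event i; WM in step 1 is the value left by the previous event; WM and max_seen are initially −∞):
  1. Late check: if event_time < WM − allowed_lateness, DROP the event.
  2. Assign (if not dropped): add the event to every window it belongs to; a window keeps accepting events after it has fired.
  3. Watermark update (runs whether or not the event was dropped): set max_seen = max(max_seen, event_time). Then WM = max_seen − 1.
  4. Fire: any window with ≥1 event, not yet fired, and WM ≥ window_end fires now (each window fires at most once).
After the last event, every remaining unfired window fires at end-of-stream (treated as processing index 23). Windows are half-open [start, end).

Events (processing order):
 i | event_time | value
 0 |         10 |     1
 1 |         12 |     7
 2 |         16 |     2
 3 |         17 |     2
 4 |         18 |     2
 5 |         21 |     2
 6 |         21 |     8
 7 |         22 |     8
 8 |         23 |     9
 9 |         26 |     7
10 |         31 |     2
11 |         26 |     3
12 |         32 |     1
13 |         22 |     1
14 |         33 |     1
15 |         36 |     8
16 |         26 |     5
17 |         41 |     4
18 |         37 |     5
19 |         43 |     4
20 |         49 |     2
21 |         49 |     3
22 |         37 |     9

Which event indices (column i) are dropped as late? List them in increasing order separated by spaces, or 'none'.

i=0 t=10 v=1: → [10,20); WM=9
i=1 t=12 v=7: → [10,20); WM=11
i=2 t=16 v=2: → [10,20); WM=15
i=3 t=17 v=2: → [10,20); WM=16
i=4 t=18 v=2: → [10,20); WM=17
i=5 t=21 v=2: → [20,30); WM=20; [10,20) fires=7
i=6 t=21 v=8: → [20,30); WM=20
i=7 t=22 v=8: → [20,30); WM=21
i=8 t=23 v=9: → [20,30); WM=22
i=9 t=26 v=7: → [20,30); WM=25
i=10 t=31 v=2: → [30,40); WM=30; [20,30) fires=9
i=11 t=26 v=3: DROP (t<30-3); WM=30
i=12 t=32 v=1: → [30,40); WM=31
i=13 t=22 v=1: DROP (t<31-3); WM=31
i=14 t=33 v=1: → [30,40); WM=32
i=15 t=36 v=8: → [30,40); WM=35
i=16 t=26 v=5: DROP (t<35-3); WM=35
i=17 t=41 v=4: → [40,50); WM=40; [30,40) fires=8
i=18 t=37 v=5: → [30,40); WM=40
i=19 t=43 v=4: → [40,50); WM=42
i=20 t=49 v=2: → [40,50); WM=48
i=21 t=49 v=3: → [40,50); WM=48
i=22 t=37 v=9: DROP (t<48-3); WM=48

11 13 16 22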